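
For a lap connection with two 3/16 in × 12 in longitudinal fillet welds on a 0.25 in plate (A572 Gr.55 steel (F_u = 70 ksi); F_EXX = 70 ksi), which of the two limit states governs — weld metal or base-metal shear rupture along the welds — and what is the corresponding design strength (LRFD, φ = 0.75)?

φR_n ≈ 100 kip (weld metal governs)

t_e = 0.707 × 0.1875 = 0.1326 in; L = 24 in.
Weld metal: φR_n = 0.75 × 0.6 × 70 × 0.1326 × 24 = 100.2 kip.
Base metal (shear rupture): φR_n = 0.75 × 0.6 × 70 × 0.25 × 24 = 189 kip.
Governing: weld metal.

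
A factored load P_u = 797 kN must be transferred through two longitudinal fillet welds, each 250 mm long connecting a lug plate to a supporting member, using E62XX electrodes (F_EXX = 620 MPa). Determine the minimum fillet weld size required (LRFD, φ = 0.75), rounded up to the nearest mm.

Total weld length L = 500 mm.
Required throat t_e = P_u / (φ × 0.6 F_EXX × L) = 797 / (0.75 × 0.6 × 620 × 500 × 10⁻³) = 5.713 mm.
Required leg w = t_e / 0.707 = 8.081 mm → use 9 mm.

w = 9 mm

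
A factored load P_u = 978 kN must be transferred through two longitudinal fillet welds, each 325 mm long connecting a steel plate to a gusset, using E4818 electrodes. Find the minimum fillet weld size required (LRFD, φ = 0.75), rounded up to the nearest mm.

E48XX → F_EXX = 480 MPa.
Total weld length L = 650 mm.
Required throat t_e = P_u / (φ × 0.6 F_EXX × L) = 978 / (0.75 × 0.6 × 480 × 650 × 10⁻³) = 6.966 mm.
Required leg w = t_e / 0.707 = 9.853 mm → use 10 mm.

w = 10 mm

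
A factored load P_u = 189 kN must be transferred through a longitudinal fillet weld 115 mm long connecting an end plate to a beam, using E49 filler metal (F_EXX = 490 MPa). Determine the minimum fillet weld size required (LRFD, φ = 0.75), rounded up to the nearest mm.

Total weld length L = 115 mm.
Required throat t_e = P_u / (φ × 0.6 F_EXX × L) = 189 / (0.75 × 0.6 × 490 × 115 × 10⁻³) = 7.453 mm.
Required leg w = t_e / 0.707 = 10.54 mm → use 11 mm.

w = 11 mm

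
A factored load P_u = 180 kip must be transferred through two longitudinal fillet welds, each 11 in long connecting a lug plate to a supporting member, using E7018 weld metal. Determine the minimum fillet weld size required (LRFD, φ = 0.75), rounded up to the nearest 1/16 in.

w = 3/8 in

E70XX → F_EXX = 70 ksi.
Total weld length L = 22 in.
Required throat t_e = P_u / (φ × 0.6 F_EXX × L) = 180 / (0.75 × 0.6 × 70 × 22) = 0.2597 in.
Required leg w = t_e / 0.707 = 0.3674 in → use 3/8 in.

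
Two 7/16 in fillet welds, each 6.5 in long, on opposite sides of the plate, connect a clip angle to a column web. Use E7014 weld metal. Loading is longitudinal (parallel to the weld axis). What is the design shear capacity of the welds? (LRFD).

φR_n ≈ 127 kips

E70XX → F_EXX = 70 ksi.
Effective throat t_e = 0.707 × 0.4375 = 0.3093 in.
Total length L = 13 in; A_we = 0.3093 × 13 = 4.021 in².
F_nw = 0.6 F_EXX = 0.6 × 70 = 42 ksi.
φR_n = 0.75 × 42 × 4.021 = 126.7 kips.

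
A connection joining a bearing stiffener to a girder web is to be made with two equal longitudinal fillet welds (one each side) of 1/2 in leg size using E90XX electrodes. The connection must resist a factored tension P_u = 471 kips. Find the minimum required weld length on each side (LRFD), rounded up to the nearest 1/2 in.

L = 16.5 in on each side

E90XX → F_EXX = 90 ksi.
Throat t_e = 0.707 × 0.5 = 0.3535 in.
φr_n = 0.75 × 0.6 × 90 × 0.3535 = 14.32 kips/in.
L_req = P_u / φr_n = 471 / 14.32 = 32.9 in total.
Per side: 32.9 / 2 = 16.45 in.
Round up → use L = 16.5 in on each side.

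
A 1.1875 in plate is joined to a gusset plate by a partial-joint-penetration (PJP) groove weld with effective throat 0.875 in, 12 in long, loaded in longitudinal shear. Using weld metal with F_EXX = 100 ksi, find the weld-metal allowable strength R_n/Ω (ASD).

Effective throat (given) t_e = 0.875 in.
A_we = 0.875 × 12 = 10.5 in².
F_nw = 0.6 F_EXX = 60 ksi.
R_n/Ω = (60 × 10.5) / 2.0 = 315 kip.

R_n/Ω ≈ 315 kip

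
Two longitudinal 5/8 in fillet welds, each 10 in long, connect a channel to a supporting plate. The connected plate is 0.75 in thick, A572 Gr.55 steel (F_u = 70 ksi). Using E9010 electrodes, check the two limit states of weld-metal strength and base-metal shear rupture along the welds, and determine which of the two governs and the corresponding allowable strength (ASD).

R_n/Ω ≈ 239 kip (weld metal governs)

E90XX → F_EXX = 90 ksi.
t_e = 0.707 × 0.625 = 0.4419 in; L = 20 in.
Weld metal: R_n/Ω = (1/2.0) × 0.6 × 90 × 0.4419 × 20 = 238.6 kip.
Base metal (shear rupture): R_n/Ω = (1/2.0) × 0.6 × 70 × 0.75 × 20 = 315 kip.
Governing: weld metal.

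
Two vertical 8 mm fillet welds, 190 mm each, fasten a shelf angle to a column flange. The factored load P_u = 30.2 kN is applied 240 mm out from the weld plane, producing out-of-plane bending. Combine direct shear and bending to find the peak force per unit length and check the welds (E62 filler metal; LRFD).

E62XX → F_EXX = 620 MPa.
L_w = 2 × 190 = 380 mm; section modulus (unit throat) S = 2 × L²/6 = 12030 mm².
Direct shear f_v = P/L_w = 30.2×10³/380 = 79.47 N/mm.
Moment M = P × e = 30.2×10³ × 240 = 7248000 N·mm; bending f_b = M/S = 602.3 N/mm.
f_max = √(f_v² + f_b²) = √(79.47² + 602.3²) = 607.5 N/mm.
φr_n = 0.75 × 0.6 × 620 × (0.707 × 8) = 1578 N/mm → adequate.

f_max ≈ 608 N/mm; adequate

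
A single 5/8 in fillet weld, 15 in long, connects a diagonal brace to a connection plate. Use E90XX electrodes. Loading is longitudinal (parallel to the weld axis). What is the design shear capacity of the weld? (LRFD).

E90XX → F_EXX = 90 ksi.
Effective throat t_e = 0.707 × 0.625 = 0.4419 in.
Total length L = 15 in; A_we = 0.4419 × 15 = 6.628 in².
F_nw = 0.6 F_EXX = 0.6 × 90 = 54 ksi.
φR_n = 0.75 × 54 × 6.628 = 268.4 kips.

φR_n ≈ 268 kips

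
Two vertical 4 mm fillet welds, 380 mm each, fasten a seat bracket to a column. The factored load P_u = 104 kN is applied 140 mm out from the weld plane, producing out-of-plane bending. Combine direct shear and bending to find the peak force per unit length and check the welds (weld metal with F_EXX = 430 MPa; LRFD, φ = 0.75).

L_w = 2 × 380 = 760 mm; section modulus (unit throat) S = 2 × L²/6 = 48130 mm².
Direct shear f_v = P/L_w = 104×10³/760 = 136.8 N/mm.
Moment M = P × e = 104×10³ × 140 = 14560000 N·mm; bending f_b = M/S = 302.5 N/mm.
f_max = √(f_v² + f_b²) = √(136.8² + 302.5²) = 332 N/mm.
φr_n = 0.75 × 0.6 × 430 × (0.707 × 4) = 547.2 N/mm → adequate.

f_max ≈ 332 N/mm; adequate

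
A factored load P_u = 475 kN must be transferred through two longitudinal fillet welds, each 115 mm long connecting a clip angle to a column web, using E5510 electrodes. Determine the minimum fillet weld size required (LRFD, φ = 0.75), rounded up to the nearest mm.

E55XX → F_EXX = 550 MPa.
Total weld length L = 230 mm.
Required throat t_e = P_u / (φ × 0.6 F_EXX × L) = 475 / (0.75 × 0.6 × 550 × 230 × 10⁻³) = 8.344 mm.
Required leg w = t_e / 0.707 = 11.8 mm → use 12 mm.

w = 12 mm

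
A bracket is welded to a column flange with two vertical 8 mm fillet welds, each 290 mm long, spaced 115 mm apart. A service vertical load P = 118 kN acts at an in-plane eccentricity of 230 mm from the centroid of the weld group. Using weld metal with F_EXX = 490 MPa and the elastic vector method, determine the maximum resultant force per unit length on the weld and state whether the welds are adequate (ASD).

f_max ≈ 805 N/mm; adequate

Total weld length L_w = 580 mm. Treat welds as unit-width lines.
Polar moment about centroid: J = 2[d³/12 + d(b/2)²] = 2[290³/12 + 290×57.5²] = 5982000 mm³.
Direct shear f_v = P/L_w = 118×10³ / 580 = 203.4 N/mm (vertical).
Torsion M = P·e = 118×10³ × 230 = 27140000 N·mm.
Critical point at (x, y) = (57.5, 145) from centroid. f_tx = M·y/J = 657.8 N/mm; f_ty = M·x/J = 260.9 N/mm.
Resultant f_max = √[f_tx² + (f_v + f_ty)²] = √[657.8² + (203.4 + 260.9)²] = 805.2 N/mm.
Capacity per unit length: r_n/Ω = (1/2.0) × 0.6 × 490 × (0.707 × 8) = 831.4 N/mm.
805.2 ≤ 831.4 → adequate.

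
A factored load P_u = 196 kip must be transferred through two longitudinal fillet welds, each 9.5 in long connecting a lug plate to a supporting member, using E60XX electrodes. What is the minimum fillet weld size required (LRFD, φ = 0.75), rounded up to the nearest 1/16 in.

w = 9/16 in

E60XX → F_EXX = 60 ksi.
Total weld length L = 19 in.
Required throat t_e = P_u / (φ × 0.6 F_EXX × L) = 196 / (0.75 × 0.6 × 60 × 19) = 0.3821 in.
Required leg w = t_e / 0.707 = 0.5404 in → use 9/16 in.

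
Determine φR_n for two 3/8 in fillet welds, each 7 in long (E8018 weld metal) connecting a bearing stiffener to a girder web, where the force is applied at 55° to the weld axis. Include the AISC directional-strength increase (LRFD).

E80XX → F_EXX = 80 ksi.
t_e = 0.707 × 0.375 = 0.2651 in; A_we = 0.2651 × 14 = 3.712 in².
Directional factor: 1.0 + 0.5 sin^1.5(55°) = 1.371.
F_nw = 0.6 × 80 × 1.371 = 65.79 ksi.
φR_n = 0.75 × 65.79 × 3.712 = 183.2 kips.

φR_n ≈ 183 kips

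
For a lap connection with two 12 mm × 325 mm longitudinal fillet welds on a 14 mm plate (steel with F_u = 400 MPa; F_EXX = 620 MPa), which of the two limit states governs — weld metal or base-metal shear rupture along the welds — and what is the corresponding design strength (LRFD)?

t_e = 0.707 × 12 = 8.484 mm; L = 650 mm.
Weld metal: φR_n = 0.75 × 0.6 × 620 × 8.484 × 650 × 10⁻³ = 1539 kN.
Base metal (shear rupture): φR_n = 0.75 × 0.6 × 400 × 14 × 650 × 10⁻³ = 1638 kN.
Governing: weld metal.

φR_n ≈ 1540 kN (weld metal governs)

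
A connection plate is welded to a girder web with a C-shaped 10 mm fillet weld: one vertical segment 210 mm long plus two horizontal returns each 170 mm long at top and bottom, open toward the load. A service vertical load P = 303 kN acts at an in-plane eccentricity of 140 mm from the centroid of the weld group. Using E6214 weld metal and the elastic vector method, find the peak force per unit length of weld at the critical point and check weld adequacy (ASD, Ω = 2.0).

f_max ≈ 1520 N/mm; NOT adequate

E62XX → F_EXX = 620 MPa.
Total weld length L_w = 550 mm. Treat welds as unit-width lines.
Centroid: x̄ = 2×170×85 / 550 = 52.55 mm from the vertical weld.
Polar moment about centroid: J = I_x + I_y = [210³/12 + 2×170×105²] + [210×52.55² + 2(170³/12 + 170×32.45²)] = 6277000 mm³.
Direct shear f_v = P/L_w = 303×10³ / 550 = 550.9 N/mm (vertical).
Torsion M = P·e = 303×10³ × 140 = 42420000 N·mm.
Critical point at (x, y) = (117.5, 105) from centroid. f_tx = M·y/J = 709.6 N/mm; f_ty = M·x/J = 793.8 N/mm.
Resultant f_max = √[f_tx² + (f_v + f_ty)²] = √[709.6² + (550.9 + 793.8)²] = 1520 N/mm.
Capacity per unit length: r_n/Ω = (1/2.0) × 0.6 × 620 × (0.707 × 10) = 1315 N/mm.
1520 > 1315 → NOT adequate.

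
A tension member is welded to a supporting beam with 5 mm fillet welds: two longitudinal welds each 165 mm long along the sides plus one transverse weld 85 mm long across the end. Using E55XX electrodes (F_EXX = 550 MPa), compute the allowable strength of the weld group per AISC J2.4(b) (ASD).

R_n/Ω ≈ 242 kN

t_e = 0.707 × 5 = 3.535 mm.
R_nwl = 0.6 × 550 × 3.535 × 330 × 10⁻³ = 385 kN (longitudinal, 2 welds).
R_nwt = 0.6 × 550 × 3.535 × 85 × 10⁻³ = 99.16 kN (transverse, base value).
(i) R_nwl + R_nwt = 484.1 kN; (ii) 0.85 R_nwl + 1.5 R_nwt = 476 kN.
R_n = max = 484.1 kN [governs: (i)]; R_n/Ω = 242.1 kN.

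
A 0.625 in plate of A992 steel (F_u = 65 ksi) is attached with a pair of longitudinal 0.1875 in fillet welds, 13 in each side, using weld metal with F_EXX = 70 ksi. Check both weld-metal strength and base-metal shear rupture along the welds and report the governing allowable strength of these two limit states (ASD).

t_e = 0.707 × 0.1875 = 0.1326 in; L = 26 in.
Weld metal: R_n/Ω = (1/2.0) × 0.6 × 70 × 0.1326 × 26 = 72.38 kip.
Base metal (shear rupture): R_n/Ω = (1/2.0) × 0.6 × 65 × 0.625 × 26 = 316.9 kip.
Governing: weld metal.

R_n/Ω ≈ 72.4 kip (weld metal governs)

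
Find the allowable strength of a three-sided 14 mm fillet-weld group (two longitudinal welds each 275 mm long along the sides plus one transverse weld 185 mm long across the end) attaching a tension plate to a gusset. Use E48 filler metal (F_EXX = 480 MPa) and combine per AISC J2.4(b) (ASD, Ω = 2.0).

R_n/Ω ≈ 1060 kN

t_e = 0.707 × 14 = 9.898 mm.
R_nwl = 0.6 × 480 × 9.898 × 550 × 10⁻³ = 1568 kN (longitudinal, 2 welds).
R_nwt = 0.6 × 480 × 9.898 × 185 × 10⁻³ = 527.4 kN (transverse, base value).
(i) R_nwl + R_nwt = 2095 kN; (ii) 0.85 R_nwl + 1.5 R_nwt = 2124 kN.
R_n = max = 2124 kN [governs: (ii)]; R_n/Ω = 1062 kN.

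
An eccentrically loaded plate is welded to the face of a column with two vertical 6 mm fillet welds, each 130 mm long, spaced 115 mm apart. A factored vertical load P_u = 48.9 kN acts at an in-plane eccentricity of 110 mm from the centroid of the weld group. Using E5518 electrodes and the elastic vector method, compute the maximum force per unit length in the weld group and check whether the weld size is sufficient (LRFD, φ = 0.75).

f_max ≈ 525 N/mm; adequate

E55XX → F_EXX = 550 MPa.
Total weld length L_w = 260 mm. Treat welds as unit-width lines.
Polar moment about centroid: J = 2[d³/12 + d(b/2)²] = 2[130³/12 + 130×57.5²] = 1226000 mm³.
Direct shear f_v = P/L_w = 48.9×10³ / 260 = 188.1 N/mm (vertical).
Torsion M = P·e = 48.9×10³ × 110 = 5379000 N·mm.
Critical point at (x, y) = (57.5, 65) from centroid. f_tx = M·y/J = 285.2 N/mm; f_ty = M·x/J = 252.3 N/mm.
Resultant f_max = √[f_tx² + (f_v + f_ty)²] = √[285.2² + (188.1 + 252.3)²] = 524.7 N/mm.
Capacity per unit length: φr_n = 0.75 × 0.6 × 550 × (0.707 × 6) = 1050 N/mm.
524.7 ≤ 1050 → adequate.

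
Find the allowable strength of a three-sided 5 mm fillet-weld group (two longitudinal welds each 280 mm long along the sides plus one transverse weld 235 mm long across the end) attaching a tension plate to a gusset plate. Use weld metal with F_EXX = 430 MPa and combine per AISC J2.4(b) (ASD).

t_e = 0.707 × 5 = 3.535 mm.
R_nwl = 0.6 × 430 × 3.535 × 560 × 10⁻³ = 510.7 kN (longitudinal, 2 welds).
R_nwt = 0.6 × 430 × 3.535 × 235 × 10⁻³ = 214.3 kN (transverse, base value).
(i) R_nwl + R_nwt = 725.1 kN; (ii) 0.85 R_nwl + 1.5 R_nwt = 755.6 kN.
R_n = max = 755.6 kN [governs: (ii)]; R_n/Ω = 377.8 kN.

R_n/Ω ≈ 378 kN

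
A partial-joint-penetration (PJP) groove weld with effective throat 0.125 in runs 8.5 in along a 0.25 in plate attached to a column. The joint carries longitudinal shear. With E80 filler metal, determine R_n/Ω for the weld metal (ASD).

R_n/Ω ≈ 25.5 kips

E80XX → F_EXX = 80 ksi.
Effective throat (given) t_e = 0.125 in.
A_we = 0.125 × 8.5 = 1.062 in².
F_nw = 0.6 F_EXX = 48 ksi.
R_n/Ω = (48 × 1.062) / 2.0 = 25.5 kips.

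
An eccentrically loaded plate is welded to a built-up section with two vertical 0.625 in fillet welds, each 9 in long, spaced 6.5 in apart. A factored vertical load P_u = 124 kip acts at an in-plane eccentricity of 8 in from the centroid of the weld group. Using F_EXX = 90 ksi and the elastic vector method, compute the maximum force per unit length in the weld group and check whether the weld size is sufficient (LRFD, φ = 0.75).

Total weld length L_w = 18 in. Treat welds as unit-width lines.
Polar moment about centroid: J = 2[d³/12 + d(b/2)²] = 2[9³/12 + 9×3.25²] = 311.6 in³.
Direct shear f_v = P/L_w = 124 / 18 = 6.889 kip/in (vertical).
Torsion M = P·e = 124 × 8 = 992 kip·in.
Critical point at (x, y) = (3.25, 4.5) from centroid. f_tx = M·y/J = 14.32 kip/in; f_ty = M·x/J = 10.35 kip/in.
Resultant f_max = √[f_tx² + (f_v + f_ty)²] = √[14.32² + (6.889 + 10.35)²] = 22.41 kip/in.
Capacity per unit length: φr_n = 0.75 × 0.6 × 90 × (0.707 × 0.625) = 17.9 kip/in.
22.41 > 17.9 → NOT adequate.

f_max ≈ 22.4 kip/in; NOT adequate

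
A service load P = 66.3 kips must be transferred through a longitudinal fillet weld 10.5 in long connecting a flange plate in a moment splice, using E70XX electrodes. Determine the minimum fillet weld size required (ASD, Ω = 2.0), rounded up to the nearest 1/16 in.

E70XX → F_EXX = 70 ksi.
Total weld length L = 10.5 in.
Required throat t_e = P × Ω / (0.6 F_EXX × L) = 66.3 × 2.0 / (0.6 × 70 × 10.5) = 0.3007 in.
Required leg w = t_e / 0.707 = 0.4253 in → use 7/16 in.

w = 7/16 in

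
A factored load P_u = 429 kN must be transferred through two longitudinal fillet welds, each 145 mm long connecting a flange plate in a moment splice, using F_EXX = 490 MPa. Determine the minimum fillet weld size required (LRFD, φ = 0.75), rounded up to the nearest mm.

Total weld length L = 290 mm.
Required throat t_e = P_u / (φ × 0.6 F_EXX × L) = 429 / (0.75 × 0.6 × 490 × 290 × 10⁻³) = 6.709 mm.
Required leg w = t_e / 0.707 = 9.489 mm → use 10 mm.

w = 10 mm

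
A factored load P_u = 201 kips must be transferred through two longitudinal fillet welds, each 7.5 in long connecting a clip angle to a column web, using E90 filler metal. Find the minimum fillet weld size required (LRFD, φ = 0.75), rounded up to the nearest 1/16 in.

E90XX → F_EXX = 90 ksi.
Total weld length L = 15 in.
Required throat t_e = P_u / (φ × 0.6 F_EXX × L) = 201 / (0.75 × 0.6 × 90 × 15) = 0.3309 in.
Required leg w = t_e / 0.707 = 0.468 in → use 1/2 in.

w = 1/2 in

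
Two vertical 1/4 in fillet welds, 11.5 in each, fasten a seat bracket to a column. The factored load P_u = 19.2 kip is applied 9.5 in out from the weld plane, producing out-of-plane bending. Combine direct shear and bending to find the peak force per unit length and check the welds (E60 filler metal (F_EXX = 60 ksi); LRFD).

L_w = 2 × 11.5 = 23 in; section modulus (unit throat) S = 2 × L²/6 = 44.08 in².
Direct shear f_v = P/L_w = 19.2/23 = 0.8348 kip/in.
Moment M = P × e = 19.2 × 9.5 = 182.4 kip·in; bending f_b = M/S = 4.138 kip/in.
f_max = √(f_v² + f_b²) = √(0.8348² + 4.138²) = 4.221 kip/in.
φr_n = 0.75 × 0.6 × 60 × (0.707 × 0.25) = 4.772 kip/in → adequate.

f_max ≈ 4.22 kip/in; adequate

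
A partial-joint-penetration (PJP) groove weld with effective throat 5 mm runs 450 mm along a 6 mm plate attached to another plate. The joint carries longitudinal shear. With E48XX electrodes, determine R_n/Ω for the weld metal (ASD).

R_n/Ω ≈ 324 kN

E48XX → F_EXX = 480 MPa.
Effective throat (given) t_e = 5 mm.
A_we = 5 × 450 = 2250 mm².
F_nw = 0.6 F_EXX = 288 MPa.
R_n/Ω = (288 × 2250) / 2.0 × 10⁻³ = 324 kN.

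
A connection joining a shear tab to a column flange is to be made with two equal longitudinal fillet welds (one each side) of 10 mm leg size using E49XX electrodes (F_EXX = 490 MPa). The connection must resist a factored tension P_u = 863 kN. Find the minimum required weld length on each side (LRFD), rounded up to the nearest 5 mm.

Throat t_e = 0.707 × 10 = 7.07 mm.
φr_n = 0.75 × 0.6 × 490 × 7.07 × 10⁻³ = 1.559 kN/mm.
L_req = P_u / φr_n = 863 / 1.559 = 553.6 mm total.
Per side: 553.6 / 2 = 276.8 mm.
Round up → use L = 280 mm on each side.

L = 280 mm on each side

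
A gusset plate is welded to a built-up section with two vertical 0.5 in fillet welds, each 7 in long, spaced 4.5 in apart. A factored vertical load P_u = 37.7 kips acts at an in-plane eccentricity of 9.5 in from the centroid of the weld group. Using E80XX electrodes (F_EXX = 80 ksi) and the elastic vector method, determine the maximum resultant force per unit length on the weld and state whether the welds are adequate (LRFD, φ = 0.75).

Total weld length L_w = 14 in. Treat welds as unit-width lines.
Polar moment about centroid: J = 2[d³/12 + d(b/2)²] = 2[7³/12 + 7×2.25²] = 128 in³.
Direct shear f_v = P/L_w = 37.7 / 14 = 2.693 kip/in (vertical).
Torsion M = P·e = 37.7 × 9.5 = 358.15 kip·in.
Critical point at (x, y) = (2.25, 3.5) from centroid. f_tx = M·y/J = 9.79 kip/in; f_ty = M·x/J = 6.294 kip/in.
Resultant f_max = √[f_tx² + (f_v + f_ty)²] = √[9.79² + (2.693 + 6.294)²] = 13.29 kip/in.
Capacity per unit length: φr_n = 0.75 × 0.6 × 80 × (0.707 × 0.5) = 12.73 kip/in.
13.29 > 12.73 → NOT adequate.

f_max ≈ 13.3 kip/in; NOT adequate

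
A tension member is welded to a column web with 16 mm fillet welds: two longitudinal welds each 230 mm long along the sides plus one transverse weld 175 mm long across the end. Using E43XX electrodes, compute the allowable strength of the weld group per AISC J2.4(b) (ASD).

E43XX → F_EXX = 430 MPa.
t_e = 0.707 × 16 = 11.31 mm.
R_nwl = 0.6 × 430 × 11.31 × 460 × 10⁻³ = 1343 kN (longitudinal, 2 welds).
R_nwt = 0.6 × 430 × 11.31 × 175 × 10⁻³ = 510.7 kN (transverse, base value).
(i) R_nwl + R_nwt = 1853 kN; (ii) 0.85 R_nwl + 1.5 R_nwt = 1907 kN.
R_n = max = 1907 kN [governs: (ii)]; R_n/Ω = 953.6 kN.

R_n/Ω ≈ 954 kN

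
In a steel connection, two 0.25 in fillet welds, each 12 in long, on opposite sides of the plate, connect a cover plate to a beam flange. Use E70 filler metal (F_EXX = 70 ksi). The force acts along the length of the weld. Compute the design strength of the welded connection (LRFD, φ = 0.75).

φR_n ≈ 134 kips

Effective throat t_e = 0.707 × 0.25 = 0.1767 in.
Total length L = 24 in; A_we = 0.1767 × 24 = 4.242 in².
F_nw = 0.6 F_EXX = 0.6 × 70 = 42 ksi.
φR_n = 0.75 × 42 × 4.242 = 133.6 kips.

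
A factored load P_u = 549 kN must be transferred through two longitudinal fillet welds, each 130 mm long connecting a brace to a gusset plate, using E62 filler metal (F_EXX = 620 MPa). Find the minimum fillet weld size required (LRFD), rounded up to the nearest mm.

Total weld length L = 260 mm.
Required throat t_e = P_u / (φ × 0.6 F_EXX × L) = 549 / (0.75 × 0.6 × 620 × 260 × 10⁻³) = 7.568 mm.
Required leg w = t_e / 0.707 = 10.7 mm → use 11 mm.

w = 11 mm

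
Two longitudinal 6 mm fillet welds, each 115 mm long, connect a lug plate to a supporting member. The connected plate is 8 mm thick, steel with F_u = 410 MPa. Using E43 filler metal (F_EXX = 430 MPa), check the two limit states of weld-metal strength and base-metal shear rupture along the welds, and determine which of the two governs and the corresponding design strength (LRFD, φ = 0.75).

t_e = 0.707 × 6 = 4.242 mm; L = 230 mm.
Weld metal: φR_n = 0.75 × 0.6 × 430 × 4.242 × 230 × 10⁻³ = 188.8 kN.
Base metal (shear rupture): φR_n = 0.75 × 0.6 × 410 × 8 × 230 × 10⁻³ = 339.5 kN.
Governing: weld metal.

φR_n ≈ 189 kN (weld metal governs)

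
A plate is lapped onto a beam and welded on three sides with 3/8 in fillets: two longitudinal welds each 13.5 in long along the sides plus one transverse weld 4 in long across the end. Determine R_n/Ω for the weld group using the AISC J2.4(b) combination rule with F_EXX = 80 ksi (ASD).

t_e = 0.707 × 0.375 = 0.2651 in.
R_nwl = 0.6 × 80 × 0.2651 × 27 = 343.6 kip (longitudinal, 2 welds).
R_nwt = 0.6 × 80 × 0.2651 × 4 = 50.9 kip (transverse, base value).
(i) R_nwl + R_nwt = 394.5 kip; (ii) 0.85 R_nwl + 1.5 R_nwt = 368.4 kip.
R_n = max = 394.5 kip [governs: (i)]; R_n/Ω = 197.3 kip.

R_n/Ω ≈ 197 kip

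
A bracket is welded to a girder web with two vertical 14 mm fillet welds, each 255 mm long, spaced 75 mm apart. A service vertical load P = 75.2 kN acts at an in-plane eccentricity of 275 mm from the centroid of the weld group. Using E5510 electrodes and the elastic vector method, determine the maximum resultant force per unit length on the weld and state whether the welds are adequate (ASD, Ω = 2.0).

f_max ≈ 843 N/mm; adequate

E55XX → F_EXX = 550 MPa.
Total weld length L_w = 510 mm. Treat welds as unit-width lines.
Polar moment about centroid: J = 2[d³/12 + d(b/2)²] = 2[255³/12 + 255×37.5²] = 3481000 mm³.
Direct shear f_v = P/L_w = 75.2×10³ / 510 = 147.5 N/mm (vertical).
Torsion M = P·e = 75.2×10³ × 275 = 20680000 N·mm.
Critical point at (x, y) = (37.5, 127.5) from centroid. f_tx = M·y/J = 757.5 N/mm; f_ty = M·x/J = 222.8 N/mm.
Resultant f_max = √[f_tx² + (f_v + f_ty)²] = √[757.5² + (147.5 + 222.8)²] = 843.2 N/mm.
Capacity per unit length: r_n/Ω = (1/2.0) × 0.6 × 550 × (0.707 × 14) = 1633 N/mm.
843.2 ≤ 1633 → adequate.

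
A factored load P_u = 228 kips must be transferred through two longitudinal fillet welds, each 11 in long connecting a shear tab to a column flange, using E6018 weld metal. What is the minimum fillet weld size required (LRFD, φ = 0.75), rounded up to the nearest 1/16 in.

E60XX → F_EXX = 60 ksi.
Total weld length L = 22 in.
Required throat t_e = P_u / (φ × 0.6 F_EXX × L) = 228 / (0.75 × 0.6 × 60 × 22) = 0.3838 in.
Required leg w = t_e / 0.707 = 0.5429 in → use 9/16 in.

w = 9/16 in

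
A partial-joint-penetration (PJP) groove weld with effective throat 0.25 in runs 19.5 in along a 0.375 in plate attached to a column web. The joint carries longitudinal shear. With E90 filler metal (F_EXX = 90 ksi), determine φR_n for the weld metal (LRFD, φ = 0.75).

Effective throat (given) t_e = 0.25 in.
A_we = 0.25 × 19.5 = 4.875 in².
F_nw = 0.6 F_EXX = 54 ksi.
φR_n = 0.75 × 54 × 4.875 = 197.4 kip.

φR_n ≈ 197 kip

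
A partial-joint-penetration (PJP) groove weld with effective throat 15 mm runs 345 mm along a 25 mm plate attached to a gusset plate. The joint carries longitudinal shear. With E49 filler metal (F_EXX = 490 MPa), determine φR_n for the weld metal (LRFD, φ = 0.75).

Effective throat (given) t_e = 15 mm.
A_we = 15 × 345 = 5175 mm².
F_nw = 0.6 F_EXX = 294 MPa.
φR_n = 0.75 × 294 × 5175 × 10⁻³ = 1141 kN.

φR_n ≈ 1140 kN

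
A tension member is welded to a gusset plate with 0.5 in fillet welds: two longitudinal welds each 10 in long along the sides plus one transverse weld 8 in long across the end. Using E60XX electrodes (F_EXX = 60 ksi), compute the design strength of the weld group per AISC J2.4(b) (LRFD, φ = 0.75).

t_e = 0.707 × 0.5 = 0.3535 in.
R_nwl = 0.6 × 60 × 0.3535 × 20 = 254.5 kip (longitudinal, 2 welds).
R_nwt = 0.6 × 60 × 0.3535 × 8 = 101.8 kip (transverse, base value).
(i) R_nwl + R_nwt = 356.3 kip; (ii) 0.85 R_nwl + 1.5 R_nwt = 369.1 kip.
R_n = max = 369.1 kip [governs: (ii)]; φR_n = 276.8 kip.

φR_n ≈ 277 kip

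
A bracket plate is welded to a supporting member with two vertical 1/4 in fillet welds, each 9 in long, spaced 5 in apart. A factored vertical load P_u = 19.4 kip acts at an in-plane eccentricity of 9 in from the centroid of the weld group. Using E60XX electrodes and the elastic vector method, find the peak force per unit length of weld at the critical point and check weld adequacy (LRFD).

f_max ≈ 4.47 kip/in; adequate

E60XX → F_EXX = 60 ksi.
Total weld length L_w = 18 in. Treat welds as unit-width lines.
Polar moment about centroid: J = 2[d³/12 + d(b/2)²] = 2[9³/12 + 9×2.5²] = 234 in³.
Direct shear f_v = P/L_w = 19.4 / 18 = 1.078 kip/in (vertical).
Torsion M = P·e = 19.4 × 9 = 174.6 kip·in.
Critical point at (x, y) = (2.5, 4.5) from centroid. f_tx = M·y/J = 3.358 kip/in; f_ty = M·x/J = 1.865 kip/in.
Resultant f_max = √[f_tx² + (f_v + f_ty)²] = √[3.358² + (1.078 + 1.865)²] = 4.465 kip/in.
Capacity per unit length: φr_n = 0.75 × 0.6 × 60 × (0.707 × 0.25) = 4.772 kip/in.
4.465 ≤ 4.772 → adequate.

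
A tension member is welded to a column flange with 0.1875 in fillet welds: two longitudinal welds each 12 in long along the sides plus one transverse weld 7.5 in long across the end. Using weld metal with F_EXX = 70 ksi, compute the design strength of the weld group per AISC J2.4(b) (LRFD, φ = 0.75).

φR_n ≈ 132 kips

t_e = 0.707 × 0.1875 = 0.1326 in.
R_nwl = 0.6 × 70 × 0.1326 × 24 = 133.6 kips (longitudinal, 2 welds).
R_nwt = 0.6 × 70 × 0.1326 × 7.5 = 41.76 kips (transverse, base value).
(i) R_nwl + R_nwt = 175.4 kips; (ii) 0.85 R_nwl + 1.5 R_nwt = 176.2 kips.
R_n = max = 176.2 kips [governs: (ii)]; φR_n = 132.2 kips.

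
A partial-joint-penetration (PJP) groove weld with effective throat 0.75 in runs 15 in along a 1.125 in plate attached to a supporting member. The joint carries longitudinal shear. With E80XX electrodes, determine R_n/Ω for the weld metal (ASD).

R_n/Ω ≈ 270 kips

E80XX → F_EXX = 80 ksi.
Effective throat (given) t_e = 0.75 in.
A_we = 0.75 × 15 = 11.25 in².
F_nw = 0.6 F_EXX = 48 ksi.
R_n/Ω = (48 × 11.25) / 2.0 = 270 kips.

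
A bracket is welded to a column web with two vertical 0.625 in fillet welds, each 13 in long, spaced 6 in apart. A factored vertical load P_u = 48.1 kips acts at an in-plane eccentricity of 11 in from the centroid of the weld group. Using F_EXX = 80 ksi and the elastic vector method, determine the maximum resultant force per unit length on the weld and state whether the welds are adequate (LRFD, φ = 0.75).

Total weld length L_w = 26 in. Treat welds as unit-width lines.
Polar moment about centroid: J = 2[d³/12 + d(b/2)²] = 2[13³/12 + 13×3²] = 600.2 in³.
Direct shear f_v = P/L_w = 48.1 / 26 = 1.85 kip/in (vertical).
Torsion M = P·e = 48.1 × 11 = 529.1 kip·in.
Critical point at (x, y) = (3, 6.5) from centroid. f_tx = M·y/J = 5.73 kip/in; f_ty = M·x/J = 2.645 kip/in.
Resultant f_max = √[f_tx² + (f_v + f_ty)²] = √[5.73² + (1.85 + 2.645)²] = 7.283 kip/in.
Capacity per unit length: φr_n = 0.75 × 0.6 × 80 × (0.707 × 0.625) = 15.91 kip/in.
7.283 ≤ 15.91 → adequate.

f_max ≈ 7.28 kip/in; adequate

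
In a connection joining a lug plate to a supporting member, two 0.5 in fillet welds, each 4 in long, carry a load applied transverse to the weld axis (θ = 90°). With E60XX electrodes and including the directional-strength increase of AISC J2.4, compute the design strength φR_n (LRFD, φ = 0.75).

φR_n ≈ 115 kips

E60XX → F_EXX = 60 ksi.
t_e = 0.707 × 0.5 = 0.3535 in; A_we = 0.3535 × 8 = 2.828 in².
Directional factor: 1.0 + 0.5 sin^1.5(90°) = 1.5.
F_nw = 0.6 × 60 × 1.5 = 54 ksi.
φR_n = 0.75 × 54 × 2.828 = 114.5 kips.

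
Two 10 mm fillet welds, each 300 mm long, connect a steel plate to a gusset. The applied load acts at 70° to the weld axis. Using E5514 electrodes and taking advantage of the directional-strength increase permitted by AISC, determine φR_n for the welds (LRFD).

E55XX → F_EXX = 550 MPa.
t_e = 0.707 × 10 = 7.07 mm; A_we = 7.07 × 600 = 4242 mm².
Directional factor: 1.0 + 0.5 sin^1.5(70°) = 1.455.
F_nw = 0.6 × 550 × 1.455 = 480.3 MPa.
φR_n = 0.75 × 480.3 × 4242 × 10⁻³ = 1528 kN.

φR_n ≈ 1530 kN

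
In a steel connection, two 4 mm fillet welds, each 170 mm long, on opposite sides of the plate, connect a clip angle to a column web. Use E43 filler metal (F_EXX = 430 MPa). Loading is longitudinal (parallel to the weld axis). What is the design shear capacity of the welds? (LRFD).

Effective throat t_e = 0.707 × 4 = 2.828 mm.
Total length L = 340 mm; A_we = 2.828 × 340 = 961.5 mm².
F_nw = 0.6 F_EXX = 0.6 × 430 = 258 MPa.
φR_n = 0.75 × 258 × 961.5 × 10⁻³ = 186.1 kN.

φR_n ≈ 186 kN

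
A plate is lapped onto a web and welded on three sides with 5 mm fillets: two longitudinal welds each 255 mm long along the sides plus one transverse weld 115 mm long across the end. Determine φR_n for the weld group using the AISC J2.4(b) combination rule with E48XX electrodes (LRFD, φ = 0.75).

φR_n ≈ 477 kN

E48XX → F_EXX = 480 MPa.
t_e = 0.707 × 5 = 3.535 mm.
R_nwl = 0.6 × 480 × 3.535 × 510 × 10⁻³ = 519.2 kN (longitudinal, 2 welds).
R_nwt = 0.6 × 480 × 3.535 × 115 × 10⁻³ = 117.1 kN (transverse, base value).
(i) R_nwl + R_nwt = 636.3 kN; (ii) 0.85 R_nwl + 1.5 R_nwt = 617 kN.
R_n = max = 636.3 kN [governs: (i)]; φR_n = 477.2 kN.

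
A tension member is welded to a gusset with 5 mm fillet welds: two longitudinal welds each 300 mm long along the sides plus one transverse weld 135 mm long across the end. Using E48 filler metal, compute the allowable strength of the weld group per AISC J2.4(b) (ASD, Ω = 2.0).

R_n/Ω ≈ 374 kN

E48XX → F_EXX = 480 MPa.
t_e = 0.707 × 5 = 3.535 mm.
R_nwl = 0.6 × 480 × 3.535 × 600 × 10⁻³ = 610.8 kN (longitudinal, 2 welds).
R_nwt = 0.6 × 480 × 3.535 × 135 × 10⁻³ = 137.4 kN (transverse, base value).
(i) R_nwl + R_nwt = 748.3 kN; (ii) 0.85 R_nwl + 1.5 R_nwt = 725.4 kN.
R_n = max = 748.3 kN [governs: (i)]; R_n/Ω = 374.1 kN.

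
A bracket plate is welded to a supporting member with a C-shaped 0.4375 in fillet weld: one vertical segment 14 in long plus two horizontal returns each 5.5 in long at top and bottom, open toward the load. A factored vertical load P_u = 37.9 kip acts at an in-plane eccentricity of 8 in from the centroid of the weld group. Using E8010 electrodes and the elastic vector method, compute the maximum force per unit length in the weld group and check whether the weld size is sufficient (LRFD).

f_max ≈ 3.97 kip/in; adequate

E80XX → F_EXX = 80 ksi.
Total weld length L_w = 25 in. Treat welds as unit-width lines.
Centroid: x̄ = 2×5.5×2.75 / 25 = 1.21 in from the vertical weld.
Polar moment about centroid: J = I_x + I_y = [14³/12 + 2×5.5×7²] + [14×1.21² + 2(5.5³/12 + 5.5×1.54²)] = 842 in³.
Direct shear f_v = P/L_w = 37.9 / 25 = 1.516 kip/in (vertical).
Torsion M = P·e = 37.9 × 8 = 303.2 kip·in.
Critical point at (x, y) = (4.29, 7) from centroid. f_tx = M·y/J = 2.521 kip/in; f_ty = M·x/J = 1.545 kip/in.
Resultant f_max = √[f_tx² + (f_v + f_ty)²] = √[2.521² + (1.516 + 1.545)²] = 3.965 kip/in.
Capacity per unit length: φr_n = 0.75 × 0.6 × 80 × (0.707 × 0.4375) = 11.14 kip/in.
3.965 ≤ 11.14 → adequate.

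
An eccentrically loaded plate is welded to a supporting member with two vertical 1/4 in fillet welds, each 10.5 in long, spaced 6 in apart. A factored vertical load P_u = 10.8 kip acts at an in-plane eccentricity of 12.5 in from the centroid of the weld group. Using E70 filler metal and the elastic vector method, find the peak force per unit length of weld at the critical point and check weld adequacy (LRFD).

f_max ≈ 2.43 kip/in; adequate

E70XX → F_EXX = 70 ksi.
Total weld length L_w = 21 in. Treat welds as unit-width lines.
Polar moment about centroid: J = 2[d³/12 + d(b/2)²] = 2[10.5³/12 + 10.5×3²] = 381.9 in³.
Direct shear f_v = P/L_w = 10.8 / 21 = 0.5143 kip/in (vertical).
Torsion M = P·e = 10.8 × 12.5 = 135 kip·in.
Critical point at (x, y) = (3, 5.25) from centroid. f_tx = M·y/J = 1.856 kip/in; f_ty = M·x/J = 1.06 kip/in.
Resultant f_max = √[f_tx² + (f_v + f_ty)²] = √[1.856² + (0.5143 + 1.06)²] = 2.434 kip/in.
Capacity per unit length: φr_n = 0.75 × 0.6 × 70 × (0.707 × 0.25) = 5.568 kip/in.
2.434 ≤ 5.568 → adequate.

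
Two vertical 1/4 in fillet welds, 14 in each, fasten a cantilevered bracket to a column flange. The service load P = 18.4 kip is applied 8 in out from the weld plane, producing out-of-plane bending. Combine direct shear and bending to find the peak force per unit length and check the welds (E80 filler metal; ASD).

f_max ≈ 2.35 kip/in; adequate

E80XX → F_EXX = 80 ksi.
L_w = 2 × 14 = 28 in; section modulus (unit throat) S = 2 × L²/6 = 65.33 in².
Direct shear f_v = P/L_w = 18.4/28 = 0.6571 kip/in.
Moment M = P × e = 18.4 × 8 = 147.2 kip·in; bending f_b = M/S = 2.253 kip/in.
f_max = √(f_v² + f_b²) = √(0.6571² + 2.253²) = 2.347 kip/in.
r_n/Ω = (1/2.0) × 0.6 × 80 × (0.707 × 0.25) = 4.242 kip/in → adequate.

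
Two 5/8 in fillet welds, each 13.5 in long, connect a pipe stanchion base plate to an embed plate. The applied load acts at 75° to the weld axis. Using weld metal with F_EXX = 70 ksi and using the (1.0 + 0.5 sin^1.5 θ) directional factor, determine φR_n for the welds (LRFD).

φR_n ≈ 554 kip

t_e = 0.707 × 0.625 = 0.4419 in; A_we = 0.4419 × 27 = 11.93 in².
Directional factor: 1.0 + 0.5 sin^1.5(75°) = 1.475.
F_nw = 0.6 × 70 × 1.475 = 61.94 ksi.
φR_n = 0.75 × 61.94 × 11.93 = 554.2 kip.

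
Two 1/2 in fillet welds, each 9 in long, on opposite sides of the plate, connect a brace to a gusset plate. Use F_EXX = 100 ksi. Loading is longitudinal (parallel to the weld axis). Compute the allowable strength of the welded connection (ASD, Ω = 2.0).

Effective throat t_e = 0.707 × 0.5 = 0.3535 in.
Total length L = 18 in; A_we = 0.3535 × 18 = 6.363 in².
F_nw = 0.6 F_EXX = 0.6 × 100 = 60 ksi.
R_n = 60 × 6.363 = 381.8 kips; R_n/Ω = 381.8/2.0 = 190.9 kips.

R_n/Ω ≈ 191 kips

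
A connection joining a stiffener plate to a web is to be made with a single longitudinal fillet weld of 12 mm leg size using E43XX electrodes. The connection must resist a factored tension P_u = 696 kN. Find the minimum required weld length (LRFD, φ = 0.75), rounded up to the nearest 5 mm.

L = 425 mm

E43XX → F_EXX = 430 MPa.
Throat t_e = 0.707 × 12 = 8.484 mm.
φr_n = 0.75 × 0.6 × 430 × 8.484 × 10⁻³ = 1.642 kN/mm.
L_req = P_u / φr_n = 696 / 1.642 = 424 mm total.
Round up → use L = 425 mm.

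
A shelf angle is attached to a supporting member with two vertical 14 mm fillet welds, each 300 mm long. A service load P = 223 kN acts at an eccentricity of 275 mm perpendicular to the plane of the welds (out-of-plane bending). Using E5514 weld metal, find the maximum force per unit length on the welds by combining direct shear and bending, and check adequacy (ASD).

E55XX → F_EXX = 550 MPa.
L_w = 2 × 300 = 600 mm; section modulus (unit throat) S = 2 × L²/6 = 30000 mm².
Direct shear f_v = P/L_w = 223×10³/600 = 371.7 N/mm.
Moment M = P × e = 223×10³ × 275 = 61325000 N·mm; bending f_b = M/S = 2044 N/mm.
f_max = √(f_v² + f_b²) = √(371.7² + 2044²) = 2078 N/mm.
r_n/Ω = (1/2.0) × 0.6 × 550 × (0.707 × 14) = 1633 N/mm → NOT adequate.

f_max ≈ 2080 N/mm; NOT adequate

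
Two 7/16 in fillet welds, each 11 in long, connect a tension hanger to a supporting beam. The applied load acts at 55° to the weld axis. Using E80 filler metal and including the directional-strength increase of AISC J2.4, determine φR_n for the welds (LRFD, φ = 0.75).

φR_n ≈ 336 kip

E80XX → F_EXX = 80 ksi.
t_e = 0.707 × 0.4375 = 0.3093 in; A_we = 0.3093 × 22 = 6.805 in².
Directional factor: 1.0 + 0.5 sin^1.5(55°) = 1.371.
F_nw = 0.6 × 80 × 1.371 = 65.79 ksi.
φR_n = 0.75 × 65.79 × 6.805 = 335.8 kip.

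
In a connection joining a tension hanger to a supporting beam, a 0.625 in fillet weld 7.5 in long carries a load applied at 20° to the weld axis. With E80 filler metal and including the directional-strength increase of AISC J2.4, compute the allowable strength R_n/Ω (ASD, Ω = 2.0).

E80XX → F_EXX = 80 ksi.
t_e = 0.707 × 0.625 = 0.4419 in; A_we = 0.4419 × 7.5 = 3.314 in².
Directional factor: 1.0 + 0.5 sin^1.5(20°) = 1.1.
F_nw = 0.6 × 80 × 1.1 = 52.8 ksi.
R_n/Ω = (52.8 × 3.314) / 2.0 = 87.49 kips.

R_n/Ω ≈ 87.5 kips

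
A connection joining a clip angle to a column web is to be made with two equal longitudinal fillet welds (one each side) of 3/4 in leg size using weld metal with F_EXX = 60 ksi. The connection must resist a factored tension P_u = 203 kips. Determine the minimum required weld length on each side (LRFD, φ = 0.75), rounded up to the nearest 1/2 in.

L = 7.5 in on each side

Throat t_e = 0.707 × 0.75 = 0.5302 in.
φr_n = 0.75 × 0.6 × 60 × 0.5302 = 14.32 kips/in.
L_req = P_u / φr_n = 203 / 14.32 = 14.18 in total.
Per side: 14.18 / 2 = 7.09 in.
Round up → use L = 7.5 in on each side.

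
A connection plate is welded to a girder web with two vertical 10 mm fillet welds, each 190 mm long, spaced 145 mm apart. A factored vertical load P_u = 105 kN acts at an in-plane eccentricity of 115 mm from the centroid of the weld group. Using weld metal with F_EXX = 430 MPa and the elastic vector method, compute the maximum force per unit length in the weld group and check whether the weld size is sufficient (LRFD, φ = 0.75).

Total weld length L_w = 380 mm. Treat welds as unit-width lines.
Polar moment about centroid: J = 2[d³/12 + d(b/2)²] = 2[190³/12 + 190×72.5²] = 3141000 mm³.
Direct shear f_v = P/L_w = 105×10³ / 380 = 276.3 N/mm (vertical).
Torsion M = P·e = 105×10³ × 115 = 12075000 N·mm.
Critical point at (x, y) = (72.5, 95) from centroid. f_tx = M·y/J = 365.3 N/mm; f_ty = M·x/J = 278.8 N/mm.
Resultant f_max = √[f_tx² + (f_v + f_ty)²] = √[365.3² + (276.3 + 278.8)²] = 664.5 N/mm.
Capacity per unit length: φr_n = 0.75 × 0.6 × 430 × (0.707 × 10) = 1368 N/mm.
664.5 ≤ 1368 → adequate.

f_max ≈ 664 N/mm; adequate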